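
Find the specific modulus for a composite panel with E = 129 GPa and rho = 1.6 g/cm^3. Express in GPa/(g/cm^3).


Specific stiffness = E/rho = 129/1.6 = 80.6 GPa/(g/cm^3)

80.6 GPa/(g/cm^3)


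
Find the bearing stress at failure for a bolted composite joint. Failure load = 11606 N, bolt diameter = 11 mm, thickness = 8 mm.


sigma_br = F/(d*h) = 11606/(11*8) = 131.9 MPa

131.9 MPa


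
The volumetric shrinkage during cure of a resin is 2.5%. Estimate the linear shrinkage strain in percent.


Linear shrinkage ≈ vol_shrink/3 = 2.5/3 = 0.833%

0.833%


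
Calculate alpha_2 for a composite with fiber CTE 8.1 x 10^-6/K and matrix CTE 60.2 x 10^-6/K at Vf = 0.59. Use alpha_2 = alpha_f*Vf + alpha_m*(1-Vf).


alpha_2 = alpha_f*Vf + alpha_m*(1-Vf) = 8.1*0.59 + 60.2*0.41 = 29.5 x 10^-6/K

29.5 x 10^-6/K


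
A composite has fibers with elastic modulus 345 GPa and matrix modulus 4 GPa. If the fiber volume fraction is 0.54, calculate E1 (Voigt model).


E1 = Ef*Vf + Em*(1-Vf) = 345*0.54 + 4*0.46 = 188.14 GPa

188.14 GPa


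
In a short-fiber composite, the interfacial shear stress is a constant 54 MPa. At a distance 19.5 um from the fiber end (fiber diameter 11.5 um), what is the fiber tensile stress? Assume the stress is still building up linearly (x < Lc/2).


Force balance: sigma_f * (pi*d^2/4) = tau * (pi*d) * x  ->  sigma_f = 4 * tau * x / d
sigma_f = 4 * 54 * 19.5 / 11.5 = 366.3 MPa

366.3 MPa


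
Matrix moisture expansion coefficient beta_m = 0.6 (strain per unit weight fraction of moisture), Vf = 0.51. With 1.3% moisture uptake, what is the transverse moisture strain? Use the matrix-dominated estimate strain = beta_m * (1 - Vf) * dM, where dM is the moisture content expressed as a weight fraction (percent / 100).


dM = 1.3/100 = 0.013
strain = beta_m * (1-Vf) * dM = 0.6 * 0.49 * 0.013 = 0.003822

0.003822


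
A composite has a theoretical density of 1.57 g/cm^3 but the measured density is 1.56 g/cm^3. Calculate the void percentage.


Void% = (rho_theo - rho_actual)/rho_theo * 100 = (1.57 - 1.56)/1.57 * 100 = 0.64%

0.64%


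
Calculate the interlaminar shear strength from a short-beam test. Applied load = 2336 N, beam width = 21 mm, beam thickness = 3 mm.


ILSS = 3F/(4bh) = 3*2336/(4*21*3) = 27.81 MPa

27.81 MPa


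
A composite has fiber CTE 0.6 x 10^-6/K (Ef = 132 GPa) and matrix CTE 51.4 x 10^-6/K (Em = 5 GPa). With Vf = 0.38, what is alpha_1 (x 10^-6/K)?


E1 = Ef*Vf + Em*(1-Vf) = 53.26
alpha_1 = (alpha_f*Ef*Vf + alpha_m*Em*(1-Vf))/E1 = 3.56 x 10^-6/K

3.56 x 10^-6/K


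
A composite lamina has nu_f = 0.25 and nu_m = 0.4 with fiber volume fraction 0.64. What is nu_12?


nu_12 = nu_f*Vf + nu_m*(1-Vf) = 0.25*0.64 + 0.4*0.36 = 0.304

0.304


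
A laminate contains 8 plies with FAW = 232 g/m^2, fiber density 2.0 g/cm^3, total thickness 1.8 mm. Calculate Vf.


Vf = n * FAW / (rho_f * h * 1000) = 8 * 232 / (2.0 * 1.8 * 1000) = 0.5156

0.5156


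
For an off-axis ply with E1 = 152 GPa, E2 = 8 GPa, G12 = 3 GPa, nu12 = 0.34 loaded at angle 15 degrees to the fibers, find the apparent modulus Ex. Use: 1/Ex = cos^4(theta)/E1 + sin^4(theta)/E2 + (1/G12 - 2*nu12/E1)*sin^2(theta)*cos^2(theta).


cos^4(15) = 0.870513, sin^4(15) = 0.004487, sin^2(15)*cos^2(15) = 0.0625
1/G12 - 2*nu12/E1 = 1/3 - 2*0.34/152 = 0.32886 GPa^-1
1/Ex = 0.870513/152 + 0.004487/8 + 0.32886*0.0625 = 0.0268417 GPa^-1
Ex = 37.26 GPa

37.26 GPa


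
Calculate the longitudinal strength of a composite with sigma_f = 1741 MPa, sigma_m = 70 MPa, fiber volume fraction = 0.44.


sigma_1 = sigma_f*Vf + sigma_m*(1-Vf) = 1741*0.44 + 70*0.56 = 805.2 MPa

805.2 MPa


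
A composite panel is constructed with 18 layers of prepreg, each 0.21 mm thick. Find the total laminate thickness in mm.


h = n * t_ply = 18 * 0.21 = 3.78 mm

3.78 mm


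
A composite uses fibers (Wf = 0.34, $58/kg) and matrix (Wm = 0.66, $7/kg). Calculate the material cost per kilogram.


Cost = cost_f*Wf + cost_m*Wm = 58*0.34 + 7*0.66 = $24.34/kg

$24.34/kg


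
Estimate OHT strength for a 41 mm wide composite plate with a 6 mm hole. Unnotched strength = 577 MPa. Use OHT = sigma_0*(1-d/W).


OHT = sigma_0*(1-d/W) = 577*(1-6/41) = 492.6 MPa

492.6 MPa


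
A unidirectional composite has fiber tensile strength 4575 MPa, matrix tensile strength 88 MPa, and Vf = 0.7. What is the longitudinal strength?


sigma_1 = sigma_f*Vf + sigma_m*(1-Vf) = 4575*0.7 + 88*0.3 = 3228.9 MPa

3228.9 MPa


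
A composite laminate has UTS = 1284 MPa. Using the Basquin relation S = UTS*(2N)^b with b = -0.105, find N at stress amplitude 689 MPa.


N = 0.5 * (S/UTS)^(1/b) = 0.5 * (689/1284)^(1/-0.105) = 187.7984 cycles

187.7984 cycles


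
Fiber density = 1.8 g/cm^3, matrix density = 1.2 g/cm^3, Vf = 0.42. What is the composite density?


rho_c = rho_f*Vf + rho_m*(1-Vf) = 1.8*0.42 + 1.2*0.58 = 1.452 g/cm^3

1.452 g/cm^3


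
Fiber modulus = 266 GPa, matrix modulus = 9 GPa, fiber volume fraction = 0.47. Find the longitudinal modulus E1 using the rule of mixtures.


E1 = Ef*Vf + Em*(1-Vf) = 266*0.47 + 9*0.53 = 129.79 GPa

129.79 GPa


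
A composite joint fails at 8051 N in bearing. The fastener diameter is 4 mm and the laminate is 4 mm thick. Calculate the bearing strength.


sigma_br = F/(d*h) = 8051/(4*4) = 503.2 MPa

503.2 MPa


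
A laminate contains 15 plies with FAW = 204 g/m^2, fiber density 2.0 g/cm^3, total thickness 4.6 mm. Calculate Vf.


Vf = n * FAW / (rho_f * h * 1000) = 15 * 204 / (2.0 * 4.6 * 1000) = 0.3326

0.3326


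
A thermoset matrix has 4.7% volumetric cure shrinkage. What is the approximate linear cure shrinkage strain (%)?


Linear shrinkage ≈ vol_shrink/3 = 4.7/3 = 1.567%

1.567%


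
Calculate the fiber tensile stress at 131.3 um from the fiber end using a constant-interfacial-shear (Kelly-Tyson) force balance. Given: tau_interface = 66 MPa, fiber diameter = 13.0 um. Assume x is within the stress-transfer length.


Force balance: sigma_f * (pi*d^2/4) = tau * (pi*d) * x  ->  sigma_f = 4 * tau * x / d
sigma_f = 4 * 66 * 131.3 / 13.0 = 2666.4 MPa

2666.4 MPa


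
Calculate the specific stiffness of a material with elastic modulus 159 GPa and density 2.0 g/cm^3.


Specific stiffness = E/rho = 159/2.0 = 79.5 GPa/(g/cm^3)

79.5 GPa/(g/cm^3)


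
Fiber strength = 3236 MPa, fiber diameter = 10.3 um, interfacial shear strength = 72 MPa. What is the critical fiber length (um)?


Lc = sigma_f * d / (2 * tau_i) = 3236 * 10.3 / (2 * 72) = 231.5 um

231.5 um


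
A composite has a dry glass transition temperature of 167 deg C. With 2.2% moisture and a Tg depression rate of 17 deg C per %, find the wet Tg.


Tg_wet = Tg_dry - k*moisture = 167 - 17*2.2 = 129.6 deg C

129.6 deg C


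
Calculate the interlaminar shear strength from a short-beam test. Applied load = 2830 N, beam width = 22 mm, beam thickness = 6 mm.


ILSS = 3F/(4bh) = 3*2830/(4*22*6) = 16.08 MPa

16.08 MPa


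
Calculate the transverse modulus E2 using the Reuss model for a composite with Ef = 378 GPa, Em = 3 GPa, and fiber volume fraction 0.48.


1/E2 = Vf/Ef + (1-Vf)/Em = 0.48/378 + 0.52/3
E2 = 5.73 GPa

5.73 GPa


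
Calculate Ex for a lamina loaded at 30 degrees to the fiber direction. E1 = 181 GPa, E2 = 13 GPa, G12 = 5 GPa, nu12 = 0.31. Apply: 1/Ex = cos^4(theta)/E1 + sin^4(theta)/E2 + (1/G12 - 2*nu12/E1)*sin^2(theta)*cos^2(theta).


cos^4(30) = 0.5625, sin^4(30) = 0.0625, sin^2(30)*cos^2(30) = 0.1875
1/G12 - 2*nu12/E1 = 1/5 - 2*0.31/181 = 0.196575 GPa^-1
1/Ex = 0.5625/181 + 0.0625/13 + 0.196575*0.1875 = 0.0447732 GPa^-1
Ex = 22.33 GPa

22.33 GPa


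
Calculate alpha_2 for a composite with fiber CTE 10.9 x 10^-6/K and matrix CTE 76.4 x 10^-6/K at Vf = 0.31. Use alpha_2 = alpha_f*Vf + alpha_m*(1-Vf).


alpha_2 = alpha_f*Vf + alpha_m*(1-Vf) = 10.9*0.31 + 76.4*0.69 = 56.1 x 10^-6/K

56.1 x 10^-6/K


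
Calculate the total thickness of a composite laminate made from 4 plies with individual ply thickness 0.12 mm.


h = n * t_ply = 4 * 0.12 = 0.48 mm

0.48 mm


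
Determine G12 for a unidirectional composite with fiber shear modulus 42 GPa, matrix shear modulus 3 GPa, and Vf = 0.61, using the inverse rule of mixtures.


1/G12 = Vf/Gf + (1-Vf)/Gm = 0.61/42 + 0.39/3
G12 = 6.92 GPa

6.92 GPa


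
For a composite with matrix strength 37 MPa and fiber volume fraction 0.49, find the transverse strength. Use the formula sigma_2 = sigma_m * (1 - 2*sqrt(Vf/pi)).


factor = 1 - 2*sqrt(0.49/pi) = 0.2101
sigma_2 = 37 * 0.2101 = 7.77 MPa

7.77 MPa


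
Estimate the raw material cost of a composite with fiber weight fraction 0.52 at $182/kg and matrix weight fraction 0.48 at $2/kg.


Cost = cost_f*Wf + cost_m*Wm = 182*0.52 + 2*0.48 = $95.6/kg

$95.6/kg


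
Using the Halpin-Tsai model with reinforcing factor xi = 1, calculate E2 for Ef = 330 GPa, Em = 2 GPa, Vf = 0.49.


eta = (Ef/Em - 1)/(Ef/Em + xi) = (165.0 - 1)/(165.0 + 1) = 0.988
E2 = Em*(1+xi*eta*Vf)/(1-eta*Vf) = 5.75 GPa

5.75 GPa


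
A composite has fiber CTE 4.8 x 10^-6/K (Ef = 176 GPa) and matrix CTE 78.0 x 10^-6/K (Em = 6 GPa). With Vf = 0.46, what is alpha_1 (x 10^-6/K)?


E1 = Ef*Vf + Em*(1-Vf) = 84.2
alpha_1 = (alpha_f*Ef*Vf + alpha_m*Em*(1-Vf))/E1 = 7.62 x 10^-6/K

7.62 x 10^-6/K


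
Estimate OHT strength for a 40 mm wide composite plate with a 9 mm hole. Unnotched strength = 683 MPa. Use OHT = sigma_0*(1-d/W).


OHT = sigma_0*(1-d/W) = 683*(1-9/40) = 529.3 MPa

529.3 MPa


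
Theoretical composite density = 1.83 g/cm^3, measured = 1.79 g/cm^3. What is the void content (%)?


Void% = (rho_theo - rho_actual)/rho_theo * 100 = (1.83 - 1.79)/1.83 * 100 = 2.19%

2.19%


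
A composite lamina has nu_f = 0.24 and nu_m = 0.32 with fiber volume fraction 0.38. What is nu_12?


nu_12 = nu_f*Vf + nu_m*(1-Vf) = 0.24*0.38 + 0.32*0.62 = 0.2896

0.2896


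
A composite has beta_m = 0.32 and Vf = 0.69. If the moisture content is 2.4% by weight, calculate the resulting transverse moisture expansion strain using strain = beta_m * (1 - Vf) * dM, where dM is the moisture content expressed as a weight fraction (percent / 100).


dM = 2.4/100 = 0.024
strain = beta_m * (1-Vf) * dM = 0.32 * 0.31 * 0.024 = 0.0023808

0.0023808


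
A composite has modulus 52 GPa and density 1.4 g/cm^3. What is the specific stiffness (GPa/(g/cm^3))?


Specific stiffness = E/rho = 52/1.4 = 37.1 GPa/(g/cm^3)

37.1 GPa/(g/cm^3)


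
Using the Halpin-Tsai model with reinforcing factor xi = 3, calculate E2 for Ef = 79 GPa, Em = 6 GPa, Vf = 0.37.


eta = (Ef/Em - 1)/(Ef/Em + xi) = (13.1667 - 1)/(13.1667 + 3) = 0.7526
E2 = Em*(1+xi*eta*Vf)/(1-eta*Vf) = 15.26 GPa

15.26 GPa


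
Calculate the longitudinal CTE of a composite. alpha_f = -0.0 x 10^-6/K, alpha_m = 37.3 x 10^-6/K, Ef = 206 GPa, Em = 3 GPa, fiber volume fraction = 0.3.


E1 = Ef*Vf + Em*(1-Vf) = 63.9
alpha_1 = (alpha_f*Ef*Vf + alpha_m*Em*(1-Vf))/E1 = 1.23 x 10^-6/K

1.23 x 10^-6/K


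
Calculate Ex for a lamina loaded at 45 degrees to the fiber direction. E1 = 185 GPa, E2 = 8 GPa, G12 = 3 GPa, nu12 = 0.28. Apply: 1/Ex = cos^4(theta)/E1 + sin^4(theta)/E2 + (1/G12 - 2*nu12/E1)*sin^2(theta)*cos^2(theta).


cos^4(45) = 0.25, sin^4(45) = 0.25, sin^2(45)*cos^2(45) = 0.25
1/G12 - 2*nu12/E1 = 1/3 - 2*0.28/185 = 0.330306 GPa^-1
1/Ex = 0.25/185 + 0.25/8 + 0.330306*0.25 = 0.1151779 GPa^-1
Ex = 8.68 GPa

8.68 GPa


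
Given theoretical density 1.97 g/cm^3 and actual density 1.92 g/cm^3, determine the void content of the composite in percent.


Void% = (rho_theo - rho_actual)/rho_theo * 100 = (1.97 - 1.92)/1.97 * 100 = 2.54%

2.54%


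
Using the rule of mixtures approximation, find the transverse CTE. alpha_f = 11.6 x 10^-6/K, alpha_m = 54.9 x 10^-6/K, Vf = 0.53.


alpha_2 = alpha_f*Vf + alpha_m*(1-Vf) = 11.6*0.53 + 54.9*0.47 = 32.0 x 10^-6/K

32.0 x 10^-6/K


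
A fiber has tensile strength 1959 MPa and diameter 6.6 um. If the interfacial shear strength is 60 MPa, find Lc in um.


Lc = sigma_f * d / (2 * tau_i) = 1959 * 6.6 / (2 * 60) = 107.7 um

107.7 um


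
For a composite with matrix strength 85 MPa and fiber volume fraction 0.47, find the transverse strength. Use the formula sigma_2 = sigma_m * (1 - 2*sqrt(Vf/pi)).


factor = 1 - 2*sqrt(0.47/pi) = 0.2264
sigma_2 = 85 * 0.2264 = 19.25 MPa

19.25 MPa


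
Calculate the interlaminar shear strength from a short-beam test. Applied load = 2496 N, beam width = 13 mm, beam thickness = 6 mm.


ILSS = 3F/(4bh) = 3*2496/(4*13*6) = 24.0 MPa

24.0 MPa


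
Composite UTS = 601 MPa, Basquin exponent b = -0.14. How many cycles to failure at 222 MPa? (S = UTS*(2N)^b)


N = 0.5 * (S/UTS)^(1/b) = 0.5 * (222/601)^(1/-0.14) = 614.3407 cycles

614.3407 cycles


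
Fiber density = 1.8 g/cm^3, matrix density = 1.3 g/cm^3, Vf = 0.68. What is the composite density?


rho_c = rho_f*Vf + rho_m*(1-Vf) = 1.8*0.68 + 1.3*0.32 = 1.64 g/cm^3

1.64 g/cm^3


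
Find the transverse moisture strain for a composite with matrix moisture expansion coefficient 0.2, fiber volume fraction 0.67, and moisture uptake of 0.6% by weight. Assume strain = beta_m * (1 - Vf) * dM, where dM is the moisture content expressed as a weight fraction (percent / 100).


dM = 0.6/100 = 0.006
strain = beta_m * (1-Vf) * dM = 0.2 * 0.33 * 0.006 = 0.000396

0.000396


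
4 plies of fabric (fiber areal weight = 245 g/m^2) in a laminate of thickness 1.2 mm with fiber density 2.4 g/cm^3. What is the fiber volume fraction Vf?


Vf = n * FAW / (rho_f * h * 1000) = 4 * 245 / (2.4 * 1.2 * 1000) = 0.3403

0.3403


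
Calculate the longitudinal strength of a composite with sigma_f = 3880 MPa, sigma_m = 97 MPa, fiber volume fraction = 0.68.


sigma_1 = sigma_f*Vf + sigma_m*(1-Vf) = 3880*0.68 + 97*0.32 = 2669.4 MPa

2669.4 MPa


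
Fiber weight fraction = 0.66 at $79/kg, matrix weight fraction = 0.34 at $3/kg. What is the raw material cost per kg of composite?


Cost = cost_f*Wf + cost_m*Wm = 79*0.66 + 3*0.34 = $53.16/kg

$53.16/kg


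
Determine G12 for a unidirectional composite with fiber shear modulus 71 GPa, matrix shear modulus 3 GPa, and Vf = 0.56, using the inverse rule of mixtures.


1/G12 = Vf/Gf + (1-Vf)/Gm = 0.56/71 + 0.44/3
G12 = 6.47 GPa

6.47 GPa


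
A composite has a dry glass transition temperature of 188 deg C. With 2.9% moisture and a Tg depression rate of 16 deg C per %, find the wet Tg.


Tg_wet = Tg_dry - k*moisture = 188 - 16*2.9 = 141.6 deg C

141.6 deg C


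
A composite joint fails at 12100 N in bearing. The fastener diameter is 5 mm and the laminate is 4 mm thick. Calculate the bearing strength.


sigma_br = F/(d*h) = 12100/(5*4) = 605.0 MPa

605.0 MPa


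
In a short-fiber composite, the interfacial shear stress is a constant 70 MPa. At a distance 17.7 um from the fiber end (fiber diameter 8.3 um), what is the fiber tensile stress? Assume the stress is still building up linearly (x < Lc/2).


Force balance: sigma_f * (pi*d^2/4) = tau * (pi*d) * x  ->  sigma_f = 4 * tau * x / d
sigma_f = 4 * 70 * 17.7 / 8.3 = 597.1 MPa

597.1 MPa


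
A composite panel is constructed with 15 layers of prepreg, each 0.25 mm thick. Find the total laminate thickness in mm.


h = n * t_ply = 15 * 0.25 = 3.75 mm

3.75 mm


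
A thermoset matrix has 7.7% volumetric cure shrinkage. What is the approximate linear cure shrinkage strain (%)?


Linear shrinkage ≈ vol_shrink/3 = 7.7/3 = 2.567%

2.567%


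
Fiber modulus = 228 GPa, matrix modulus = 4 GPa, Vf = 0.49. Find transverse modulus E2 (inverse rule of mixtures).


1/E2 = Vf/Ef + (1-Vf)/Em = 0.49/228 + 0.51/4
E2 = 7.71 GPa

7.71 GPa


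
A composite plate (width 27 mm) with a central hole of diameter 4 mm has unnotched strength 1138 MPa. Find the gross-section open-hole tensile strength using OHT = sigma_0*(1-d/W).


OHT = sigma_0*(1-d/W) = 1138*(1-4/27) = 969.4 MPa

969.4 MPa


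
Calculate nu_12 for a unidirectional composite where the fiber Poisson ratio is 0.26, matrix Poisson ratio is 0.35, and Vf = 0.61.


nu_12 = nu_f*Vf + nu_m*(1-Vf) = 0.26*0.61 + 0.35*0.39 = 0.2951

0.2951


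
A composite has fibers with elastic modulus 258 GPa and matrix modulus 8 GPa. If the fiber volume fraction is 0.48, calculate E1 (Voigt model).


E1 = Ef*Vf + Em*(1-Vf) = 258*0.48 + 8*0.52 = 128.0 GPa

128.0 GPa


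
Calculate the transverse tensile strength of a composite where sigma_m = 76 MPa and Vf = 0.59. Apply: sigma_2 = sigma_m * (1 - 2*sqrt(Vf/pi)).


factor = 1 - 2*sqrt(0.59/pi) = 0.1333
sigma_2 = 76 * 0.1333 = 10.13 MPa

10.13 MPa


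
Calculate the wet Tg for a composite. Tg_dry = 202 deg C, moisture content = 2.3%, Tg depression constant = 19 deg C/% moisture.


Tg_wet = Tg_dry - k*moisture = 202 - 19*2.3 = 158.3 deg C

158.3 deg C


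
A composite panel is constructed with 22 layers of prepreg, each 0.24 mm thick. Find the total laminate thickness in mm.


h = n * t_ply = 22 * 0.24 = 5.28 mm

5.28 mm


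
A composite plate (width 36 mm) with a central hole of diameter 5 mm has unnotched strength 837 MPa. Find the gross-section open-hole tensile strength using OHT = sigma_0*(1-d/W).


OHT = sigma_0*(1-d/W) = 837*(1-5/36) = 720.8 MPa

720.8 MPa


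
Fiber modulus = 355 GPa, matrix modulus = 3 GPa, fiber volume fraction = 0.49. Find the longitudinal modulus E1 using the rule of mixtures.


E1 = Ef*Vf + Em*(1-Vf) = 355*0.49 + 3*0.51 = 175.48 GPa

175.48 GPa


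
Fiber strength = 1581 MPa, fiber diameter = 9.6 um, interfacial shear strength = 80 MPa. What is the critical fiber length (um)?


Lc = sigma_f * d / (2 * tau_i) = 1581 * 9.6 / (2 * 80) = 94.9 um

94.9 um


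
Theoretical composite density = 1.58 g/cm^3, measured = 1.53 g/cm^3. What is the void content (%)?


Void% = (rho_theo - rho_actual)/rho_theo * 100 = (1.58 - 1.53)/1.58 * 100 = 3.16%

3.16%


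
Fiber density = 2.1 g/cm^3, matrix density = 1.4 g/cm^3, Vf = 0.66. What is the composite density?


rho_c = rho_f*Vf + rho_m*(1-Vf) = 2.1*0.66 + 1.4*0.34 = 1.862 g/cm^3

1.862 g/cm^3


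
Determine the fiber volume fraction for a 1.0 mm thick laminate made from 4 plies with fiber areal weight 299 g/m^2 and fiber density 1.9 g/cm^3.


Vf = n * FAW / (rho_f * h * 1000) = 4 * 299 / (1.9 * 1.0 * 1000) = 0.6295

0.6295


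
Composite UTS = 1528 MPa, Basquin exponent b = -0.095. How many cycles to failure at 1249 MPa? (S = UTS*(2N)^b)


N = 0.5 * (S/UTS)^(1/b) = 0.5 * (1249/1528)^(1/-0.095) = 4.1751 cycles

4.1751 cycles


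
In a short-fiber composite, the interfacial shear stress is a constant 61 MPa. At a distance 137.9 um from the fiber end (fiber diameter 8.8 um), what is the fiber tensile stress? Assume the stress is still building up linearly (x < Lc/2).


Force balance: sigma_f * (pi*d^2/4) = tau * (pi*d) * x  ->  sigma_f = 4 * tau * x / d
sigma_f = 4 * 61 * 137.9 / 8.8 = 3823.6 MPa

3823.6 MPa


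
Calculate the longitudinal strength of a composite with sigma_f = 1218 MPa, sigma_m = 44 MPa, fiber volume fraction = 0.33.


sigma_1 = sigma_f*Vf + sigma_m*(1-Vf) = 1218*0.33 + 44*0.67 = 431.4 MPa

431.4 MPa


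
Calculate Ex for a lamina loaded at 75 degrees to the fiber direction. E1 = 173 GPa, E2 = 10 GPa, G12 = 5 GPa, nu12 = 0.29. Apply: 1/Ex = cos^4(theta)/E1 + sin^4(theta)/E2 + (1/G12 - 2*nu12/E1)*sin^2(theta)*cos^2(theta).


cos^4(75) = 0.004487, sin^4(75) = 0.870513, sin^2(75)*cos^2(75) = 0.0625
1/G12 - 2*nu12/E1 = 1/5 - 2*0.29/173 = 0.196647 GPa^-1
1/Ex = 0.004487/173 + 0.870513/10 + 0.196647*0.0625 = 0.0993677 GPa^-1
Ex = 10.06 GPa

10.06 GPa


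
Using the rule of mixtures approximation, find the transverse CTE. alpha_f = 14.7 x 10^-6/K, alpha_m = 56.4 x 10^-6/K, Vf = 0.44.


alpha_2 = alpha_f*Vf + alpha_m*(1-Vf) = 14.7*0.44 + 56.4*0.56 = 38.1 x 10^-6/K

38.1 x 10^-6/K


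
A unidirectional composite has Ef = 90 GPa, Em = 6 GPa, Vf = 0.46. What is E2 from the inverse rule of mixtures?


1/E2 = Vf/Ef + (1-Vf)/Em = 0.46/90 + 0.54/6
E2 = 10.51 GPa

10.51 GPa


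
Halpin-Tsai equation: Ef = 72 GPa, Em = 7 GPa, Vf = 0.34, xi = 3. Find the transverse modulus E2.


eta = (Ef/Em - 1)/(Ef/Em + xi) = (10.2857 - 1)/(10.2857 + 3) = 0.6989
E2 = Em*(1+xi*eta*Vf)/(1-eta*Vf) = 15.73 GPa

15.73 GPa


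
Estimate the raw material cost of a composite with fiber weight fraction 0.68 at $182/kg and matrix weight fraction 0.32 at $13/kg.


Cost = cost_f*Wf + cost_m*Wm = 182*0.68 + 13*0.32 = $127.92/kg

$127.92/kg


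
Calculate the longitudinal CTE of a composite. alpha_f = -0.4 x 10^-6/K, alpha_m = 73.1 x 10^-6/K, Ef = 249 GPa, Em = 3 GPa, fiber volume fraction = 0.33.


E1 = Ef*Vf + Em*(1-Vf) = 84.18
alpha_1 = (alpha_f*Ef*Vf + alpha_m*Em*(1-Vf))/E1 = 1.35 x 10^-6/K

1.35 x 10^-6/K


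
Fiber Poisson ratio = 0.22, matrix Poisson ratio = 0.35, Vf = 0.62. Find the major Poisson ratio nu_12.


nu_12 = nu_f*Vf + nu_m*(1-Vf) = 0.22*0.62 + 0.35*0.38 = 0.2694

0.2694


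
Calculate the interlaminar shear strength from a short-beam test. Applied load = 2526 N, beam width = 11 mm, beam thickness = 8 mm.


ILSS = 3F/(4bh) = 3*2526/(4*11*8) = 21.53 MPa

21.53 MPa


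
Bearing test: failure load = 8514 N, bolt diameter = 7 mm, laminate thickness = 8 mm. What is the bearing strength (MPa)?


sigma_br = F/(d*h) = 8514/(7*8) = 152.0 MPa

152.0 MPa


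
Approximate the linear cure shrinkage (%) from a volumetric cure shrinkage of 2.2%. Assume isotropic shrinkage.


Linear shrinkage ≈ vol_shrink/3 = 2.2/3 = 0.733%

0.733%


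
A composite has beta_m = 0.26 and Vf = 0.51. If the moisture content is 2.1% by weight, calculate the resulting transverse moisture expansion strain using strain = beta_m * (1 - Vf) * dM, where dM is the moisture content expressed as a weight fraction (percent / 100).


dM = 2.1/100 = 0.021
strain = beta_m * (1-Vf) * dM = 0.26 * 0.49 * 0.021 = 0.0026754

0.0026754


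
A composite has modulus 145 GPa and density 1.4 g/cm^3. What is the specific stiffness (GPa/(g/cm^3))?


Specific stiffness = E/rho = 145/1.4 = 103.6 GPa/(g/cm^3)

103.6 GPa/(g/cm^3)


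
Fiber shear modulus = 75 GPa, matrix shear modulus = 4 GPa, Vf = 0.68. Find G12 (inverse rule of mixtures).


1/G12 = Vf/Gf + (1-Vf)/Gm = 0.68/75 + 0.32/4
G12 = 11.23 GPa

11.23 GPa


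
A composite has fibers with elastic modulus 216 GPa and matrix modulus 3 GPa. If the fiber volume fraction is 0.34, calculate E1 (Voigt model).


E1 = Ef*Vf + Em*(1-Vf) = 216*0.34 + 3*0.66 = 75.42 GPa

75.42 GPa


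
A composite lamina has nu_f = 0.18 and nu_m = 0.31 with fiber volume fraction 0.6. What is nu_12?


nu_12 = nu_f*Vf + nu_m*(1-Vf) = 0.18*0.6 + 0.31*0.4 = 0.232

0.232


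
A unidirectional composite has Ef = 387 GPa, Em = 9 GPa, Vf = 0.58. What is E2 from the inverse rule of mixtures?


1/E2 = Vf/Ef + (1-Vf)/Em = 0.58/387 + 0.42/9
E2 = 20.76 GPa

20.76 GPa


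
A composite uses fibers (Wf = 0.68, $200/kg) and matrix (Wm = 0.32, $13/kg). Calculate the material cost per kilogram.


Cost = cost_f*Wf + cost_m*Wm = 200*0.68 + 13*0.32 = $140.16/kg

$140.16/kg


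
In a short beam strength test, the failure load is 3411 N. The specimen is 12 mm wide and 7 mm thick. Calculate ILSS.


ILSS = 3F/(4bh) = 3*3411/(4*12*7) = 30.46 MPa

30.46 MPa


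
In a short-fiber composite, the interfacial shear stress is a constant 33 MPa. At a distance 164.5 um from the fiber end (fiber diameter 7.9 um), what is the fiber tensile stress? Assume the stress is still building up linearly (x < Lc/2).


Force balance: sigma_f * (pi*d^2/4) = tau * (pi*d) * x  ->  sigma_f = 4 * tau * x / d
sigma_f = 4 * 33 * 164.5 / 7.9 = 2748.6 MPa

2748.6 MPa


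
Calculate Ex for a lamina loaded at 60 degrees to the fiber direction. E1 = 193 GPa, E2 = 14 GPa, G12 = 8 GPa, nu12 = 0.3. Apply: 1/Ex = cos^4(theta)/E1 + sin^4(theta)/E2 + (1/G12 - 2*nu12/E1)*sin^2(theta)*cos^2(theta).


cos^4(60) = 0.0625, sin^4(60) = 0.5625, sin^2(60)*cos^2(60) = 0.1875
1/G12 - 2*nu12/E1 = 1/8 - 2*0.3/193 = 0.121891 GPa^-1
1/Ex = 0.0625/193 + 0.5625/14 + 0.121891*0.1875 = 0.063357 GPa^-1
Ex = 15.78 GPa

15.78 GPa


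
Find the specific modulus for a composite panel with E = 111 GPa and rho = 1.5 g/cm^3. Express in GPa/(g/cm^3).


Specific stiffness = E/rho = 111/1.5 = 74.0 GPa/(g/cm^3)

74.0 GPa/(g/cm^3)


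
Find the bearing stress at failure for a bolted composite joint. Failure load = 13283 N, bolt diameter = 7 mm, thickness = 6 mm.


sigma_br = F/(d*h) = 13283/(7*6) = 316.3 MPa

316.3 MPa


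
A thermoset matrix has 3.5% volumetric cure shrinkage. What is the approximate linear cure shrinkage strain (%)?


Linear shrinkage ≈ vol_shrink/3 = 3.5/3 = 1.167%

1.167%


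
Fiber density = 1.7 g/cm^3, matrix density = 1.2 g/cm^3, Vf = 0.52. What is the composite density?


rho_c = rho_f*Vf + rho_m*(1-Vf) = 1.7*0.52 + 1.2*0.48 = 1.46 g/cm^3

1.46 g/cm^3


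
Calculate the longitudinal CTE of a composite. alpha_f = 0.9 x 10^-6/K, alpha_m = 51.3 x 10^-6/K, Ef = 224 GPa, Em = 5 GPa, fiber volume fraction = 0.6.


E1 = Ef*Vf + Em*(1-Vf) = 136.4
alpha_1 = (alpha_f*Ef*Vf + alpha_m*Em*(1-Vf))/E1 = 1.64 x 10^-6/K

1.64 x 10^-6/K


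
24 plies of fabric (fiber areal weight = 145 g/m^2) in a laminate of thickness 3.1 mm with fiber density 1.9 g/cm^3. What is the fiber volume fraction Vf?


Vf = n * FAW / (rho_f * h * 1000) = 24 * 145 / (1.9 * 3.1 * 1000) = 0.5908

0.5908


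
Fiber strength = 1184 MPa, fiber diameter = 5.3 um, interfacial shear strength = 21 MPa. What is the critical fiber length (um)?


Lc = sigma_f * d / (2 * tau_i) = 1184 * 5.3 / (2 * 21) = 149.4 um

149.4 um


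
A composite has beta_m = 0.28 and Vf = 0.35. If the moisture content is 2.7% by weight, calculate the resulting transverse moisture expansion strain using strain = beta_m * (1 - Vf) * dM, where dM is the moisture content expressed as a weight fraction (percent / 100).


dM = 2.7/100 = 0.027
strain = beta_m * (1-Vf) * dM = 0.28 * 0.65 * 0.027 = 0.004914

0.004914


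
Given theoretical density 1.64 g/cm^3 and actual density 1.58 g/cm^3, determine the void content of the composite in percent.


Void% = (rho_theo - rho_actual)/rho_theo * 100 = (1.64 - 1.58)/1.64 * 100 = 3.66%

3.66%


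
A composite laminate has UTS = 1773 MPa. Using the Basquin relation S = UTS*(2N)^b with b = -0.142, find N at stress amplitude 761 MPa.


N = 0.5 * (S/UTS)^(1/b) = 0.5 * (761/1773)^(1/-0.142) = 193.0898 cycles

193.0898 cycles


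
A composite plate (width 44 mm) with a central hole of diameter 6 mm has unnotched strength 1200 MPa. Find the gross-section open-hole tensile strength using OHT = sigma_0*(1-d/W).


OHT = sigma_0*(1-d/W) = 1200*(1-6/44) = 1036.4 MPa

1036.4 MPa


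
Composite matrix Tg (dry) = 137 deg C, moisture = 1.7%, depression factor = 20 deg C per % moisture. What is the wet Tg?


Tg_wet = Tg_dry - k*moisture = 137 - 20*1.7 = 103.0 deg C

103.0 deg C


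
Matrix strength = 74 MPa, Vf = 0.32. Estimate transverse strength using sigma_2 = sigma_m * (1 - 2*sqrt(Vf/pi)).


factor = 1 - 2*sqrt(0.32/pi) = 0.3617
sigma_2 = 74 * 0.3617 = 26.77 MPa

26.77 MPa


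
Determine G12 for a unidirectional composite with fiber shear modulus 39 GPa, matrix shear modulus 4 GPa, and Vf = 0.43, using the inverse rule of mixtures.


1/G12 = Vf/Gf + (1-Vf)/Gm = 0.43/39 + 0.57/4
G12 = 6.51 GPa

6.51 GPa


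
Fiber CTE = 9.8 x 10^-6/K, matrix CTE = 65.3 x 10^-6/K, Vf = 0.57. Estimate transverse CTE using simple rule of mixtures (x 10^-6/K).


alpha_2 = alpha_f*Vf + alpha_m*(1-Vf) = 9.8*0.57 + 65.3*0.43 = 33.7 x 10^-6/K

33.7 x 10^-6/K


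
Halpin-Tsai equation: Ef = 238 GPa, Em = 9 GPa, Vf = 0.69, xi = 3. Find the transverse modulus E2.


eta = (Ef/Em - 1)/(Ef/Em + xi) = (26.4444 - 1)/(26.4444 + 3) = 0.8642
E2 = Em*(1+xi*eta*Vf)/(1-eta*Vf) = 62.17 GPa

62.17 GPa


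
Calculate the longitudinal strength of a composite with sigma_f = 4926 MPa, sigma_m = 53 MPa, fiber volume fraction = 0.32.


sigma_1 = sigma_f*Vf + sigma_m*(1-Vf) = 4926*0.32 + 53*0.68 = 1612.4 MPa

1612.4 MPa


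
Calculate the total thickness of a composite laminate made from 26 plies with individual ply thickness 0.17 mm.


h = n * t_ply = 26 * 0.17 = 4.42 mm

4.42 mm


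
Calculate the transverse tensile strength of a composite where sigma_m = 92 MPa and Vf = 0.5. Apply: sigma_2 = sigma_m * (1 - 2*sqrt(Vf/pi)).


factor = 1 - 2*sqrt(0.5/pi) = 0.2021
sigma_2 = 92 * 0.2021 = 18.59 MPa

18.59 MPa


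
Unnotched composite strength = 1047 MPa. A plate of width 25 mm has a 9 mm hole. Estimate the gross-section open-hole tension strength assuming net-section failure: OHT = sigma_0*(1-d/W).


OHT = sigma_0*(1-d/W) = 1047*(1-9/25) = 670.1 MPa

670.1 MPa


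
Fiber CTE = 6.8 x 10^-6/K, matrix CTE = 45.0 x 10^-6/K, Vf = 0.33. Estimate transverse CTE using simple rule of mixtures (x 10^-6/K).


alpha_2 = alpha_f*Vf + alpha_m*(1-Vf) = 6.8*0.33 + 45.0*0.67 = 32.4 x 10^-6/K

32.4 x 10^-6/K


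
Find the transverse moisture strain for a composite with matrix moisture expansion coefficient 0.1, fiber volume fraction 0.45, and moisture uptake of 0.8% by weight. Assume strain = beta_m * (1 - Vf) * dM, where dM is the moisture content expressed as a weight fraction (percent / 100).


dM = 0.8/100 = 0.008
strain = beta_m * (1-Vf) * dM = 0.1 * 0.55 * 0.008 = 0.00044

0.00044


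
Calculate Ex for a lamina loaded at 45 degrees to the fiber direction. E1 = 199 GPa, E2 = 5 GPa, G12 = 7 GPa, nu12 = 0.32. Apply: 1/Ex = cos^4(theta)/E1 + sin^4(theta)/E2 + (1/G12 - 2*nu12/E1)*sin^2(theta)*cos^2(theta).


cos^4(45) = 0.25, sin^4(45) = 0.25, sin^2(45)*cos^2(45) = 0.25
1/G12 - 2*nu12/E1 = 1/7 - 2*0.32/199 = 0.139641 GPa^-1
1/Ex = 0.25/199 + 0.25/5 + 0.139641*0.25 = 0.0861665 GPa^-1
Ex = 11.61 GPa

11.61 GPa


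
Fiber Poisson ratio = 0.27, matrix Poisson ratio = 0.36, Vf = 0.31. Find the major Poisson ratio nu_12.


nu_12 = nu_f*Vf + nu_m*(1-Vf) = 0.27*0.31 + 0.36*0.69 = 0.3321

0.3321


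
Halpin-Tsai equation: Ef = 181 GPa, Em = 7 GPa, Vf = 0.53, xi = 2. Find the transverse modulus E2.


eta = (Ef/Em - 1)/(Ef/Em + xi) = (25.8571 - 1)/(25.8571 + 2) = 0.8923
E2 = Em*(1+xi*eta*Vf)/(1-eta*Vf) = 25.84 GPa

25.84 GPa


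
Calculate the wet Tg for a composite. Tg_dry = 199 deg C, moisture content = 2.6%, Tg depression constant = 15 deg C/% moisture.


Tg_wet = Tg_dry - k*moisture = 199 - 15*2.6 = 160.0 deg C

160.0 deg C


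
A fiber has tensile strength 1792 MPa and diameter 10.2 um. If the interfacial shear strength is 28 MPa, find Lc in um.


Lc = sigma_f * d / (2 * tau_i) = 1792 * 10.2 / (2 * 28) = 326.4 um

326.4 um


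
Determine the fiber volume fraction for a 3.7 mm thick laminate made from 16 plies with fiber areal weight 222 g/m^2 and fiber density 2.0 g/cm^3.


Vf = n * FAW / (rho_f * h * 1000) = 16 * 222 / (2.0 * 3.7 * 1000) = 0.48

0.48


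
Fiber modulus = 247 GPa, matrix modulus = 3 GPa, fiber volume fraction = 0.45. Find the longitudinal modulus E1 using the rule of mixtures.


E1 = Ef*Vf + Em*(1-Vf) = 247*0.45 + 3*0.55 = 112.8 GPa

112.8 GPa


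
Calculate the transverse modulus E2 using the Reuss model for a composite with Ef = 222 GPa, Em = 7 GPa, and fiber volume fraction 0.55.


1/E2 = Vf/Ef + (1-Vf)/Em = 0.55/222 + 0.45/7
E2 = 14.98 GPa

14.98 GPa


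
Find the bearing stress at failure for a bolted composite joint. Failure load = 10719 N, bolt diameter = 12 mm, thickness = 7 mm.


sigma_br = F/(d*h) = 10719/(12*7) = 127.6 MPa

127.6 MPa


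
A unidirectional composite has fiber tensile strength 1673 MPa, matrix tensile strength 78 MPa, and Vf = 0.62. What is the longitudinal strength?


sigma_1 = sigma_f*Vf + sigma_m*(1-Vf) = 1673*0.62 + 78*0.38 = 1066.9 MPa

1066.9 MPa


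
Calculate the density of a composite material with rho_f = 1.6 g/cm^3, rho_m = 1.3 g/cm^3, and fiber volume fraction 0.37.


rho_c = rho_f*Vf + rho_m*(1-Vf) = 1.6*0.37 + 1.3*0.63 = 1.411 g/cm^3

1.411 g/cm^3


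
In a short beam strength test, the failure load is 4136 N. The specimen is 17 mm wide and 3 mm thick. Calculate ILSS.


ILSS = 3F/(4bh) = 3*4136/(4*17*3) = 60.82 MPa

60.82 MPa


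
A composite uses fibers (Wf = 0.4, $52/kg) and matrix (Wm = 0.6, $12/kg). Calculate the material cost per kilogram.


Cost = cost_f*Wf + cost_m*Wm = 52*0.4 + 12*0.6 = $28.0/kg

$28.0/kg


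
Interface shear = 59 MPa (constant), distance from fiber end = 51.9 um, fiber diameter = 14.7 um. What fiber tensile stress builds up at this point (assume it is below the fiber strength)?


Force balance: sigma_f * (pi*d^2/4) = tau * (pi*d) * x  ->  sigma_f = 4 * tau * x / d
sigma_f = 4 * 59 * 51.9 / 14.7 = 833.2 MPa

833.2 MPa


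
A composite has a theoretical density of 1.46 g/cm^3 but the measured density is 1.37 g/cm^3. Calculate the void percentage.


Void% = (rho_theo - rho_actual)/rho_theo * 100 = (1.46 - 1.37)/1.46 * 100 = 6.16%

6.16%


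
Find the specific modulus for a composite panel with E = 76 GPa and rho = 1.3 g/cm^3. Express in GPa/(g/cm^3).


Specific stiffness = E/rho = 76/1.3 = 58.5 GPa/(g/cm^3)

58.5 GPa/(g/cm^3)


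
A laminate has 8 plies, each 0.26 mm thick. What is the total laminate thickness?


h = n * t_ply = 8 * 0.26 = 2.08 mm

2.08 mm


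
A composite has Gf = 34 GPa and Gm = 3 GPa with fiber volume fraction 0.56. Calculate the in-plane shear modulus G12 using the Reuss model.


1/G12 = Vf/Gf + (1-Vf)/Gm = 0.56/34 + 0.44/3
G12 = 6.13 GPa

6.13 GPa


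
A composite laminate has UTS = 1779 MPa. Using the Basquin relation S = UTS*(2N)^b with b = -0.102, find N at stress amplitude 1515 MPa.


N = 0.5 * (S/UTS)^(1/b) = 0.5 * (1515/1779)^(1/-0.102) = 2.4150 cycles

2.4150 cycles


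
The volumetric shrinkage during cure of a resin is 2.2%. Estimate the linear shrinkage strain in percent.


Linear shrinkage ≈ vol_shrink/3 = 2.2/3 = 0.733%

0.733%


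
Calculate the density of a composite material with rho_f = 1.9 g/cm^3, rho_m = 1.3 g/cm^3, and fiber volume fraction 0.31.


rho_c = rho_f*Vf + rho_m*(1-Vf) = 1.9*0.31 + 1.3*0.69 = 1.486 g/cm^3

1.486 g/cm^3


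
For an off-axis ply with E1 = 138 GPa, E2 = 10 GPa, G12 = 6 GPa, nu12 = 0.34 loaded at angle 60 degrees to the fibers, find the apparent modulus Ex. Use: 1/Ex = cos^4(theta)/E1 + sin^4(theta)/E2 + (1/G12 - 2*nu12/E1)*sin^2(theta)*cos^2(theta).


cos^4(60) = 0.0625, sin^4(60) = 0.5625, sin^2(60)*cos^2(60) = 0.1875
1/G12 - 2*nu12/E1 = 1/6 - 2*0.34/138 = 0.161739 GPa^-1
1/Ex = 0.0625/138 + 0.5625/10 + 0.161739*0.1875 = 0.087029 GPa^-1
Ex = 11.49 GPa

11.49 GPa


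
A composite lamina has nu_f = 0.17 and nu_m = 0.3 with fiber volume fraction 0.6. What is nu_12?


nu_12 = nu_f*Vf + nu_m*(1-Vf) = 0.17*0.6 + 0.3*0.4 = 0.222

0.222


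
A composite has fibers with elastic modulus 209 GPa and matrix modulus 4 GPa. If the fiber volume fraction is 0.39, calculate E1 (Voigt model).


E1 = Ef*Vf + Em*(1-Vf) = 209*0.39 + 4*0.61 = 83.95 GPa

83.95 GPa


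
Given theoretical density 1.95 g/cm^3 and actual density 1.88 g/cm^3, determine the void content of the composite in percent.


Void% = (rho_theo - rho_actual)/rho_theo * 100 = (1.95 - 1.88)/1.95 * 100 = 3.59%

3.59%


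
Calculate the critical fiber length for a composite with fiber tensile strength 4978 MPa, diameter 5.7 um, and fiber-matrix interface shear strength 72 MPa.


Lc = sigma_f * d / (2 * tau_i) = 4978 * 5.7 / (2 * 72) = 197.0 um

197.0 um


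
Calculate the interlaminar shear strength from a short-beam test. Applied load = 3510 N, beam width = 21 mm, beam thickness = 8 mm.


ILSS = 3F/(4bh) = 3*3510/(4*21*8) = 15.67 MPa

15.67 MPa


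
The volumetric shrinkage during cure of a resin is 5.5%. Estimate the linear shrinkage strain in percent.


Linear shrinkage ≈ vol_shrink/3 = 5.5/3 = 1.833%

1.833%


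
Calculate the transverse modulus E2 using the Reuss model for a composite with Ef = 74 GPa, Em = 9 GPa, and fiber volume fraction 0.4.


1/E2 = Vf/Ef + (1-Vf)/Em = 0.4/74 + 0.6/9
E2 = 13.88 GPa

13.88 GPa


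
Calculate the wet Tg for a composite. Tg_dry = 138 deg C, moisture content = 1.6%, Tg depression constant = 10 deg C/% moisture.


Tg_wet = Tg_dry - k*moisture = 138 - 10*1.6 = 122.0 deg C

122.0 deg C


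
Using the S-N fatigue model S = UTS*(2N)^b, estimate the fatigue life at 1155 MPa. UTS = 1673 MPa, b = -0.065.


N = 0.5 * (S/UTS)^(1/b) = 0.5 * (1155/1673)^(1/-0.065) = 149.4753 cycles

149.4753 cycles


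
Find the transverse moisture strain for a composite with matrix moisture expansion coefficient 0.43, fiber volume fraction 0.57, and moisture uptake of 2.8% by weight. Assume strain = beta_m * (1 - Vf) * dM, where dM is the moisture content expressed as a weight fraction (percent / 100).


dM = 2.8/100 = 0.028
strain = beta_m * (1-Vf) * dM = 0.43 * 0.43 * 0.028 = 0.0051772

0.0051772


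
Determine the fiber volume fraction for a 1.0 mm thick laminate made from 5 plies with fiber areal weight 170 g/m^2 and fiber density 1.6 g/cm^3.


Vf = n * FAW / (rho_f * h * 1000) = 5 * 170 / (1.6 * 1.0 * 1000) = 0.5313

0.5313


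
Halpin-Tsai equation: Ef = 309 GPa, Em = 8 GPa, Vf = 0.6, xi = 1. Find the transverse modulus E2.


eta = (Ef/Em - 1)/(Ef/Em + xi) = (38.625 - 1)/(38.625 + 1) = 0.9495
E2 = Em*(1+xi*eta*Vf)/(1-eta*Vf) = 29.18 GPa

29.18 GPa


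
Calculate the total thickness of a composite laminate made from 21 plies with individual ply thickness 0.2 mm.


h = n * t_ply = 21 * 0.2 = 4.2 mm

4.2 mm


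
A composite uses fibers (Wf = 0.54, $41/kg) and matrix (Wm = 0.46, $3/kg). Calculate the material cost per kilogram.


Cost = cost_f*Wf + cost_m*Wm = 41*0.54 + 3*0.46 = $23.52/kg

$23.52/kg


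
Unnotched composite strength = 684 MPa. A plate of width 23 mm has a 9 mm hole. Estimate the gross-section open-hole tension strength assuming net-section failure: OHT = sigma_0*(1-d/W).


OHT = sigma_0*(1-d/W) = 684*(1-9/23) = 416.3 MPa

416.3 MPa


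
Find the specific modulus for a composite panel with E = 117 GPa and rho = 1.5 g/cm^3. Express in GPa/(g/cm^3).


Specific stiffness = E/rho = 117/1.5 = 78.0 GPa/(g/cm^3)

78.0 GPa/(g/cm^3)


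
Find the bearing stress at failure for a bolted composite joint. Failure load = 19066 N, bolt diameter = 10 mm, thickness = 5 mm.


sigma_br = F/(d*h) = 19066/(10*5) = 381.3 MPa

381.3 MPa


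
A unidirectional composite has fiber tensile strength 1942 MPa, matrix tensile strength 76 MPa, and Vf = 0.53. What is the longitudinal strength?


sigma_1 = sigma_f*Vf + sigma_m*(1-Vf) = 1942*0.53 + 76*0.47 = 1065.0 MPa

1065.0 MPa


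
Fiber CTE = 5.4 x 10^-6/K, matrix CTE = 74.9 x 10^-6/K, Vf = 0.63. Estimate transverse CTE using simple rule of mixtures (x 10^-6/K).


alpha_2 = alpha_f*Vf + alpha_m*(1-Vf) = 5.4*0.63 + 74.9*0.37 = 31.1 x 10^-6/K

31.1 x 10^-6/K


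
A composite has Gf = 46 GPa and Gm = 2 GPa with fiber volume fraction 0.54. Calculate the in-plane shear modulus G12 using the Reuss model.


1/G12 = Vf/Gf + (1-Vf)/Gm = 0.54/46 + 0.46/2
G12 = 4.14 GPa

4.14 GPa


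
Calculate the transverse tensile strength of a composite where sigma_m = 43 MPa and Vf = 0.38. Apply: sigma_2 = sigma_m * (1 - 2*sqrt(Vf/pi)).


factor = 1 - 2*sqrt(0.38/pi) = 0.3044
sigma_2 = 43 * 0.3044 = 13.09 MPa

13.09 MPa


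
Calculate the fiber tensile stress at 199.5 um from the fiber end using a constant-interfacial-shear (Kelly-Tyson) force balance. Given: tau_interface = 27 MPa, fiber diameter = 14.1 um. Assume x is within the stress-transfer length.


Force balance: sigma_f * (pi*d^2/4) = tau * (pi*d) * x  ->  sigma_f = 4 * tau * x / d
sigma_f = 4 * 27 * 199.5 / 14.1 = 1528.1 MPa

1528.1 MPa
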